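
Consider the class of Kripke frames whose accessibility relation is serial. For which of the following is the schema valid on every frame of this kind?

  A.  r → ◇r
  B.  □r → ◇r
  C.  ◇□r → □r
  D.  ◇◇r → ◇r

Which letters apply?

B

(A) r → ◇r is the dual of axiom T, which corresponds to reflexivity. Such an R need not be reflexive — not valid.
(B) axiom D: valid iff R is serial. Every such R is serial — valid.
(C) the dual of axiom 5: valid iff R is euclidean. Such an R need not be euclidean — not valid.
(D) ◇◇r → ◇r is the dual of axiom 4; it is valid on a frame exactly when R is transitive. Such an R need not be transitive, so not valid.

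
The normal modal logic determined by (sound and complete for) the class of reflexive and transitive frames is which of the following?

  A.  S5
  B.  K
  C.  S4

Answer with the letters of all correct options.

C

(A) S5 is determined by the class of reflexive, symmetric, and transitive frames.
(B) K is determined by the class of arbitrary frames.
(C) S4 is determined by exactly this class.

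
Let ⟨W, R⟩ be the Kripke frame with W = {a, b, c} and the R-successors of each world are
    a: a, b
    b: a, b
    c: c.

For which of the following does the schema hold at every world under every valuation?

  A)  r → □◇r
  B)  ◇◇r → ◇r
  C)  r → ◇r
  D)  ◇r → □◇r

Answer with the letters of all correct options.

A, B, C, D

R is reflexive: each world relates to itself.
R is symmetric: every R-edge is matched by its reverse.
R is transitive: R is closed under composition.
R is euclidean: any two R-successors of the same world are R-related.
(A) axiom B: valid iff R is symmetric. R is symmetric — valid.
(B) ◇◇r → ◇r (the dual of axiom 4) characterises the transitive frames. R is transitive — valid.
(C) r → ◇r is the dual of axiom T; it is valid on a frame exactly when R is reflexive. R is reflexive, so valid.
(D) ◇r → □◇r is axiom 5, which corresponds to the euclidean property. R is euclidean — valid.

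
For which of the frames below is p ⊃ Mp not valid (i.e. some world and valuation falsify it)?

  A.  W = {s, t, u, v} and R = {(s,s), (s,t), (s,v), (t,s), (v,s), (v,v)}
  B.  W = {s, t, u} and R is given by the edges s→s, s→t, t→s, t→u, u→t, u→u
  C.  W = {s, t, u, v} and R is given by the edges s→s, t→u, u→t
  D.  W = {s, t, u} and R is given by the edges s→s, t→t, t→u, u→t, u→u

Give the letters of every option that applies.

A, B, C

The schema p ⊃ Mp is the dual of axiom T; it is valid on a frame iff R is reflexive.
(A) R is not reflexive (not t R t), so the schema fails here.
(B) R is not reflexive (not t R t), so the schema fails here.
(C) R is not reflexive (not t R t), so the schema fails here.
(D) R is reflexive (each world relates to itself), so the schema is valid here.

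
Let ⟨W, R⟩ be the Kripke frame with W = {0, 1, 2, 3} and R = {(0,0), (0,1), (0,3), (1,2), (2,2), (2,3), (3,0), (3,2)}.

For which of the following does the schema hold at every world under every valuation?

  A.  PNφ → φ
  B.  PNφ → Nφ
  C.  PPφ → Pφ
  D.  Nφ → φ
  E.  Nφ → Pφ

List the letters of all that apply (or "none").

E

R is not reflexive: not 1 R 1.
R is not symmetric: 0 R 1 but not 1 R 0.
R is not transitive: 0 R 1 and 1 R 2 but not 0 R 2.
R is not euclidean: 0 R 1 and 0 R 0 but not 1 R 0.
R is serial: every world has an R-successor.
(A) PNφ → φ is the dual of axiom B; it is valid on a frame exactly when R is symmetric. R is not symmetric, so not valid.
(B) the dual of axiom 5: valid iff R is euclidean. R is not euclidean — not valid.
(C) PPφ → Pφ (the dual of axiom 4) characterises the transitive frames. R is not transitive — not valid.
(D) Nφ → φ (axiom T) characterises the reflexive frames. R is not reflexive — not valid.
(E) axiom D: valid iff R is serial. R is serial — valid.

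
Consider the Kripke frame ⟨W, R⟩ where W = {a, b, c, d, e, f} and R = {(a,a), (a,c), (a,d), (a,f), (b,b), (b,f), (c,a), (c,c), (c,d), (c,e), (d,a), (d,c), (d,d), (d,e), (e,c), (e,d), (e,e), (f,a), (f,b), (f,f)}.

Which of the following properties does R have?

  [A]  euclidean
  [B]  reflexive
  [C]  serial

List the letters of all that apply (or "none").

B, C

(A) not euclidean: a R c and a R f but not c R f.
(B) reflexive: each world relates to itself.
(C) serial: every world has an R-successor.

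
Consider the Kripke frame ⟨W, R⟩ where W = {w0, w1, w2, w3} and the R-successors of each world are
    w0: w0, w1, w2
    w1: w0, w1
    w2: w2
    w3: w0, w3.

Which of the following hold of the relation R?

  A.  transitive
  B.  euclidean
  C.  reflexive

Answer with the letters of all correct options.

(A) not transitive: w1 R w0 and w0 R w2 but not w1 R w2.
(B) not euclidean: w0 R w1 and w0 R w2 but not w1 R w2.
(C) reflexive: each world relates to itself.

C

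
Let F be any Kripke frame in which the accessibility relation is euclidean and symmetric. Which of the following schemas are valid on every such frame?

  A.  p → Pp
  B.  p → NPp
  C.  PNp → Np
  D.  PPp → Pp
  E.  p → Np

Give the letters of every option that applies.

A symmetric euclidean relation is transitive (uRv and vRw give vRu by symmetry, then uRw by the euclidean condition, applied at v).
(A) the dual of axiom T: valid iff R is reflexive. Such an R need not be reflexive — not valid.
(B) axiom B: valid iff R is symmetric. Every such R is symmetric — valid.
(C) PNp → Np is the dual of axiom 5; it is valid on a frame exactly when R is euclidean. Every such R is euclidean, so valid.
(D) PPp → Pp (the dual of axiom 4) characterises the transitive frames. Every such R is transitive — valid.
(E) p → Np is valid only on frames where every R-edge is a self-loop. Such an R need not be a subset of the identity — not valid.

B, C, D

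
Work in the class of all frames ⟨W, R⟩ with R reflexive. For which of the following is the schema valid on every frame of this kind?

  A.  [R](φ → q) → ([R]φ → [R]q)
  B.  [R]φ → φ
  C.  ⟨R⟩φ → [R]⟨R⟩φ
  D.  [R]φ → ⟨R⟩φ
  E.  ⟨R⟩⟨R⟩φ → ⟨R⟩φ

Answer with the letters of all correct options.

A, B, D

A reflexive relation is serial.
(A) this is just K, valid on every normal frame.
(B) [R]φ → φ is axiom T, which corresponds to reflexivity. Every such R is reflexive — valid.
(C) ⟨R⟩φ → [R]⟨R⟩φ (axiom 5) characterises the euclidean frames. Such an R need not be euclidean — not valid.
(D) [R]φ → ⟨R⟩φ (axiom D) characterises the serial frames. Every such R is serial — valid.
(E) ⟨R⟩⟨R⟩φ → ⟨R⟩φ is the dual of axiom 4, which corresponds to transitivity. Such an R need not be transitive — not valid.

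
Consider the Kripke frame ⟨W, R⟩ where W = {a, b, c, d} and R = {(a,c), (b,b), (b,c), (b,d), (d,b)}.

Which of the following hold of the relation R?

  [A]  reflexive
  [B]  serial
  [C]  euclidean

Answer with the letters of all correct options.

(A) not reflexive: not a R a.
(B) not serial: c has no R-successor.
(C) not euclidean: b R c and b R b but not c R b.

none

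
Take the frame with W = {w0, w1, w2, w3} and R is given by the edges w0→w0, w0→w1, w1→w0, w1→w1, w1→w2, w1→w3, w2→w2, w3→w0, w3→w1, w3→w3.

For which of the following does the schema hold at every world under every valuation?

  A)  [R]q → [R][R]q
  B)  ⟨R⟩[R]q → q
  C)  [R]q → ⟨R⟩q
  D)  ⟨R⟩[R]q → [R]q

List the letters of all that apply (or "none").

R is not symmetric: w1 R w2 but not w2 R w1.
R is not transitive: w0 R w1 and w1 R w2 but not w0 R w2.
R is not euclidean: w1 R w0 and w1 R w2 but not w0 R w2.
R is serial: every world has an R-successor.
(A) [R]q → [R][R]q is axiom 4, which corresponds to transitivity. R is not transitive — not valid.
(B) ⟨R⟩[R]q → q (the dual of axiom B) characterises the symmetric frames. R is not symmetric — not valid.
(C) [R]q → ⟨R⟩q is axiom D; it is valid on a frame exactly when R is serial. R is serial, so valid.
(D) the dual of axiom 5: valid iff R is euclidean. R is not euclidean — not valid.

C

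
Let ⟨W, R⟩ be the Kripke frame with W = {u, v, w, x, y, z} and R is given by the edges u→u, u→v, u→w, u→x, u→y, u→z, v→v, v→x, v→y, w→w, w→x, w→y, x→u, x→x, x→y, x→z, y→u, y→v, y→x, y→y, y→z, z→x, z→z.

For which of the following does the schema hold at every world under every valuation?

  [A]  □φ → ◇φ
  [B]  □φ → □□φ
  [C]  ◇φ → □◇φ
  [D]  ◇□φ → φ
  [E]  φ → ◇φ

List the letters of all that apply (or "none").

R is reflexive: each world relates to itself.
R is not symmetric: u R v but not v R u.
R is not transitive: v R x and x R u but not v R u.
R is not euclidean: u R v and u R u but not v R u.
R is serial: every world has an R-successor.
(A) □φ → ◇φ is axiom D; it is valid on a frame exactly when R is serial. R is serial, so valid.
(B) □φ → □□φ is axiom 4, which corresponds to transitivity. R is not transitive — not valid.
(C) ◇φ → □◇φ (axiom 5) characterises the euclidean frames. R is not euclidean — not valid.
(D) the dual of axiom B: valid iff R is symmetric. R is not symmetric — not valid.
(E) φ → ◇φ is the dual of axiom T; it is valid on a frame exactly when R is reflexive. R is reflexive, so valid.

A, E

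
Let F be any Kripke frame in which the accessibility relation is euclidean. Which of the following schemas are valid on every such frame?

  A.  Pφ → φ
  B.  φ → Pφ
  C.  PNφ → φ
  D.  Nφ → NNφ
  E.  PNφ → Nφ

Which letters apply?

E

(A) Pφ → φ is the converse of T; it holds exactly when R ⊆ identity. Such an R need not be a subset of the identity — not valid.
(B) φ → Pφ is the dual of axiom T; it is valid on a frame exactly when R is reflexive. Such an R need not be reflexive, so not valid.
(C) the dual of axiom B: valid iff R is symmetric. Such an R need not be symmetric — not valid.
(D) Nφ → NNφ (axiom 4) characterises the transitive frames. Such an R need not be transitive — not valid.
(E) PNφ → Nφ is the dual of axiom 5; it is valid on a frame exactly when R is euclidean. Every such R is euclidean, so valid.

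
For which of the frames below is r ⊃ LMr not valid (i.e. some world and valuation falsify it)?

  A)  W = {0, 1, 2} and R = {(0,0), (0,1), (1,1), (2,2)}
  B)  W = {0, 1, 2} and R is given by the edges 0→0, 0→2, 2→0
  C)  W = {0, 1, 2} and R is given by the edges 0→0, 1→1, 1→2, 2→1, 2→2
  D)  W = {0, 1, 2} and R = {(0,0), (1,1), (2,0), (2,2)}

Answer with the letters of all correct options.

A, D

The schema r ⊃ LMr is axiom B; it is valid on a frame iff R is symmetric.
(A) R is not symmetric (0 R 1 but not 1 R 0), so the schema fails here.
(B) R is symmetric (every R-edge is matched by its reverse), so the schema is valid here.
(C) R is symmetric (every R-edge is matched by its reverse), so the schema is valid here.
(D) R is not symmetric (2 R 0 but not 0 R 2), so the schema fails here.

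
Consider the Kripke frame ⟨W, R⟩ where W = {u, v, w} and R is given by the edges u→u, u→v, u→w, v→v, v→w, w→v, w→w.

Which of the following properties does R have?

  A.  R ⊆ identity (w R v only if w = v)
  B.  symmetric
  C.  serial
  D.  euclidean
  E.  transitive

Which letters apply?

C, E

(A) not ⊆ identity: u R v with u ≠ v.
(B) not symmetric: u R v but not v R u.
(C) serial: every world has an R-successor.
(D) not euclidean: u R v and u R u but not v R u.
(E) transitive: R is closed under composition.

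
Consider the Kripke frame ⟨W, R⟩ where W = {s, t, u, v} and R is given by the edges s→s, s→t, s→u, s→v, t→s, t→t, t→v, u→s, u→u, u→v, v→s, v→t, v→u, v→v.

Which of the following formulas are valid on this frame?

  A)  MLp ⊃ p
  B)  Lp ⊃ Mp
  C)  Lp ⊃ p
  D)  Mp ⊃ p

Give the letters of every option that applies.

A, B, C

R is reflexive: each world relates to itself.
R is symmetric: every R-edge is matched by its reverse.
R is serial: every world has an R-successor.
R is not a subset of the identity: s R t with s ≠ t.
(A) MLp ⊃ p is the dual of axiom B, which corresponds to symmetry. R is symmetric — valid.
(B) Lp ⊃ Mp is axiom D; it is valid on a frame exactly when R is serial. R is serial, so valid.
(C) Lp ⊃ p (axiom T) characterises the reflexive frames. R is reflexive — valid.
(D) Mp ⊃ p (the converse of T) corresponds to R being a subset of the identity. Here R ⊄ identity, so not valid.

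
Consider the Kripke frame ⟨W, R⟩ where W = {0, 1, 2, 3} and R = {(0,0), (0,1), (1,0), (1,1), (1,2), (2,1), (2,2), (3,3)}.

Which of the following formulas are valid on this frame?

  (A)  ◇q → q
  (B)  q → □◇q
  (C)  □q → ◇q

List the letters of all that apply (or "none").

R is symmetric: every R-edge is matched by its reverse.
R is serial: every world has an R-successor.
R is not a subset of the identity: 0 R 1 with 0 ≠ 1.
(A) ◇q → q is the converse of T; it holds exactly when R ⊆ identity. Here R ⊄ identity — not valid.
(B) q → □◇q is axiom B; it is valid on a frame exactly when R is symmetric. R is symmetric, so valid.
(C) □q → ◇q (axiom D) characterises the serial frames. R is serial — valid.

B, C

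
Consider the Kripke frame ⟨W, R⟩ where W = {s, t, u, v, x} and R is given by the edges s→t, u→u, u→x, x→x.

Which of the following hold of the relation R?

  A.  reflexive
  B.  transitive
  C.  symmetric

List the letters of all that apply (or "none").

B

(A) not reflexive: not s R s.
(B) transitive: R is closed under composition.
(C) not symmetric: s R t but not t R s.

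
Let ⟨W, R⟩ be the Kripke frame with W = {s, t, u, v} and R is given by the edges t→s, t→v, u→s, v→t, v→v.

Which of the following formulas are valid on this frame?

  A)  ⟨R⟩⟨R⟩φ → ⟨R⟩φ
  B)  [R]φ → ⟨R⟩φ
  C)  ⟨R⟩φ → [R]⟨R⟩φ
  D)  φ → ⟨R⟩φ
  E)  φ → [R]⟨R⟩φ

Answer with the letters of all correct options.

R is not reflexive: not s R s.
R is not symmetric: t R s but not s R t.
R is not transitive: t R v and v R t but not t R t.
R is not euclidean: t R s and t R v but not s R v.
R is not serial: s has no R-successor.
(A) the dual of axiom 4: valid iff R is transitive. R is not transitive — not valid.
(B) [R]φ → ⟨R⟩φ (axiom D) characterises the serial frames. R is not serial — not valid.
(C) ⟨R⟩φ → [R]⟨R⟩φ (axiom 5) characterises the euclidean frames. R is not euclidean — not valid.
(D) the dual of axiom T: valid iff R is reflexive. R is not reflexive — not valid.
(E) φ → [R]⟨R⟩φ is axiom B, which corresponds to symmetry. R is not symmetric — not valid.

none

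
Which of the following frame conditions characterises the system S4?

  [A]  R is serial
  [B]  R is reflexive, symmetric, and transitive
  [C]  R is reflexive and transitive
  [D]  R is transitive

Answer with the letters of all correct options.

C

(A) this class determines D, not S4.
(B) this class determines S5, not S4.
(C) S4 is sound and complete for exactly this class.
(D) this class determines K4, not S4.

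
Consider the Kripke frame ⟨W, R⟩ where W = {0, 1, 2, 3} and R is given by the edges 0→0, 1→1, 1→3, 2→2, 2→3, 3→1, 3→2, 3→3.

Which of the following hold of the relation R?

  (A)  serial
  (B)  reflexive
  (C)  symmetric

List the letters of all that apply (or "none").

A, B, C

(A) serial: every world has an R-successor.
(B) reflexive: each world relates to itself.
(C) symmetric: every R-edge is matched by its reverse.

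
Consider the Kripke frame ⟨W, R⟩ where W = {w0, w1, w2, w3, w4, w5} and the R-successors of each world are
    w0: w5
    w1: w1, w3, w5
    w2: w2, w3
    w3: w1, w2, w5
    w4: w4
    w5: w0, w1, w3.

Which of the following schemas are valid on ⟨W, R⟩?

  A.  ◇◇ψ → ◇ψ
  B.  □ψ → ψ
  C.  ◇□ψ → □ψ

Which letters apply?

R is not reflexive: not w0 R w0.
R is not transitive: w0 R w5 and w5 R w0 but not w0 R w0.
R is not euclidean: w3 R w1 and w3 R w2 but not w1 R w2.
(A) ◇◇ψ → ◇ψ is the dual of axiom 4, which corresponds to transitivity. R is not transitive — not valid.
(B) □ψ → ψ is axiom T; it is valid on a frame exactly when R is reflexive. R is not reflexive, so not valid.
(C) the dual of axiom 5: valid iff R is euclidean. R is not euclidean — not valid.

none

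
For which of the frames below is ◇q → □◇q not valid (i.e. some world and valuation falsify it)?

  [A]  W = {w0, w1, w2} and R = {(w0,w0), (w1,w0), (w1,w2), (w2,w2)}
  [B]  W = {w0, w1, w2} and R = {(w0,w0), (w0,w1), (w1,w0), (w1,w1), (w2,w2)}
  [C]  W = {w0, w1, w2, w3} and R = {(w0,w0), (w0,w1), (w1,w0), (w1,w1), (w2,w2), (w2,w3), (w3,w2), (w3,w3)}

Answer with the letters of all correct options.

A

The schema ◇q → □◇q is axiom 5; it is valid on a frame iff R is euclidean.
(A) R is not euclidean (w1 R w0 and w1 R w2 but not w0 R w2), so the schema fails here.
(B) R is euclidean (any two R-successors of the same world are R-related), so the schema is valid here.
(C) R is euclidean (any two R-successors of the same world are R-related), so the schema is valid here.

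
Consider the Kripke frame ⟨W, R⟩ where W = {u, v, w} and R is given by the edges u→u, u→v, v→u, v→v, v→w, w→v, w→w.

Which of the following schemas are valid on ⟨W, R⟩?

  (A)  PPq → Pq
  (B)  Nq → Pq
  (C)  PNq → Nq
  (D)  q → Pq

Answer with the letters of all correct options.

R is reflexive: each world relates to itself.
R is not transitive: u R v and v R w but not u R w.
R is not euclidean: v R u and v R w but not u R w.
R is serial: every world has an R-successor.
(A) PPq → Pq is the dual of axiom 4; it is valid on a frame exactly when R is transitive. R is not transitive, so not valid.
(B) Nq → Pq is axiom D, which corresponds to seriality. R is serial — valid.
(C) the dual of axiom 5: valid iff R is euclidean. R is not euclidean — not valid.
(D) q → Pq is the dual of axiom T, which corresponds to reflexivity. R is reflexive — valid.

B, D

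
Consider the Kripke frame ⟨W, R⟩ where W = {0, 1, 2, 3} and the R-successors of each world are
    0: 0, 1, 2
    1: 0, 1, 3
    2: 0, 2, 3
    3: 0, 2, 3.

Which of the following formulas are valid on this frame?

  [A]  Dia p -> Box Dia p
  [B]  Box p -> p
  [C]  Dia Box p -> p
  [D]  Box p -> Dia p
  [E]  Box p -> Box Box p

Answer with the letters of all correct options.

R is reflexive: each world relates to itself.
R is not symmetric: 1 R 3 but not 3 R 1.
R is not transitive: 0 R 1 and 1 R 3 but not 0 R 3.
R is not euclidean: 0 R 1 and 0 R 2 but not 1 R 2.
R is serial: every world has an R-successor.
(A) axiom 5: valid iff R is euclidean. R is not euclidean — not valid.
(B) axiom T: valid iff R is reflexive. R is reflexive — valid.
(C) the dual of axiom B: valid iff R is symmetric. R is not symmetric — not valid.
(D) axiom D: valid iff R is serial. R is serial — valid.
(E) Box p -> Box Box p is axiom 4, which corresponds to transitivity. R is not transitive — not valid.

B, D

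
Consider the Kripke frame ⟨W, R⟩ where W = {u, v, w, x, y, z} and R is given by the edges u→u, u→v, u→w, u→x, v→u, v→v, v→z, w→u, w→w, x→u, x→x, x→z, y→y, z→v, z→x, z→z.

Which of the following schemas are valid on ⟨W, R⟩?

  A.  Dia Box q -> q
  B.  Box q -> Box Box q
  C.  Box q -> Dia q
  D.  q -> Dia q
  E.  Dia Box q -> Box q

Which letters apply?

A, C, D

R is reflexive: each world relates to itself.
R is symmetric: every R-edge is matched by its reverse.
R is not transitive: u R v and v R z but not u R z.
R is not euclidean: u R v and u R w but not v R w.
R is serial: every world has an R-successor.
(A) Dia Box q -> q is the dual of axiom B; it is valid on a frame exactly when R is symmetric. R is symmetric, so valid.
(B) Box q -> Box Box q is axiom 4, which corresponds to transitivity. R is not transitive — not valid.
(C) Box q -> Dia q is axiom D, which corresponds to seriality. R is serial — valid.
(D) q -> Dia q is the dual of axiom T, which corresponds to reflexivity. R is reflexive — valid.
(E) Dia Box q -> Box q (the dual of axiom 5) characterises the euclidean frames. R is not euclidean — not valid.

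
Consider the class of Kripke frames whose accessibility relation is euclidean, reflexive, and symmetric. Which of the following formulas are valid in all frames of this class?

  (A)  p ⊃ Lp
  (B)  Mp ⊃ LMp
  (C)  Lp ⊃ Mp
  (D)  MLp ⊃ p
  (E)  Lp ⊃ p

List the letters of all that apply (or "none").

A relation that is euclidean, reflexive, and symmetric is also serial and transitive.
(A) p ⊃ Lp is equivalent to ◇p→p; it holds exactly when R ⊆ identity. Such an R need not be a subset of the identity — not valid.
(B) axiom 5: valid iff R is euclidean. Every such R is euclidean — valid.
(C) Lp ⊃ Mp (axiom D) characterises the serial frames. Every such R is serial — valid.
(D) MLp ⊃ p (the dual of axiom B) characterises the symmetric frames. Every such R is symmetric — valid.
(E) Lp ⊃ p (axiom T) characterises the reflexive frames. Every such R is reflexive — valid.

B, C, D, E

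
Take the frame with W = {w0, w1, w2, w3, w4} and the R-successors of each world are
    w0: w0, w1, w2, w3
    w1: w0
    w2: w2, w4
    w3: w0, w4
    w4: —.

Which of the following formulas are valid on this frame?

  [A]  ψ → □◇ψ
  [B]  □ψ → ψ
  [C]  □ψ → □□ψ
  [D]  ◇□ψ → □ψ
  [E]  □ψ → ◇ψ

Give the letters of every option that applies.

none

R is not reflexive: not w1 R w1.
R is not symmetric: w0 R w2 but not w2 R w0.
R is not transitive: w0 R w2 and w2 R w4 but not w0 R w4.
R is not euclidean: w0 R w1 and w0 R w2 but not w1 R w2.
R is not serial: w4 has no R-successor.
(A) ψ → □◇ψ is axiom B, which corresponds to symmetry. R is not symmetric — not valid.
(B) □ψ → ψ is axiom T, which corresponds to reflexivity. R is not reflexive — not valid.
(C) □ψ → □□ψ is axiom 4, which corresponds to transitivity. R is not transitive — not valid.
(D) ◇□ψ → □ψ is the dual of axiom 5; it is valid on a frame exactly when R is euclidean. R is not euclidean, so not valid.
(E) □ψ → ◇ψ is axiom D, which corresponds to seriality. R is not serial — not valid.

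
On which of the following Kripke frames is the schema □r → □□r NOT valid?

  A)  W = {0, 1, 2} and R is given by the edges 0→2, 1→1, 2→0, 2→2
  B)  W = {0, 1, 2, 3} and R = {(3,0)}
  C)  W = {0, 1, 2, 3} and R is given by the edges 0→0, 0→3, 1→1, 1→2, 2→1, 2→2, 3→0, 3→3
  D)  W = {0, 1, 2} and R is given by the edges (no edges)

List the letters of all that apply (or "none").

The schema □r → □□r is axiom 4; it is valid on a frame iff R is transitive.
(A) R is not transitive (0 R 2 and 2 R 0 but not 0 R 0), so the schema fails here.
(B) R is transitive (R is closed under composition), so the schema is valid here.
(C) R is transitive (R is closed under composition), so the schema is valid here.
(D) R is transitive (R is closed under composition), so the schema is valid here.

A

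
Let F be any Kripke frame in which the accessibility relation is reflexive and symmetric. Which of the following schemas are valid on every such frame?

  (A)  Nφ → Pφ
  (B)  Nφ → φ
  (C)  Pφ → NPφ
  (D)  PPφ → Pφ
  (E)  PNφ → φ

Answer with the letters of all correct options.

Reflexive relations are serial.
(A) Nφ → Pφ (axiom D) characterises the serial frames. Every such R is serial — valid.
(B) axiom T: valid iff R is reflexive. Every such R is reflexive — valid.
(C) Pφ → NPφ is axiom 5; it is valid on a frame exactly when R is euclidean. Such an R need not be euclidean, so not valid.
(D) PPφ → Pφ (the dual of axiom 4) characterises the transitive frames. Such an R need not be transitive — not valid.
(E) PNφ → φ (the dual of axiom B) characterises the symmetric frames. Every such R is symmetric — valid.

A, B, E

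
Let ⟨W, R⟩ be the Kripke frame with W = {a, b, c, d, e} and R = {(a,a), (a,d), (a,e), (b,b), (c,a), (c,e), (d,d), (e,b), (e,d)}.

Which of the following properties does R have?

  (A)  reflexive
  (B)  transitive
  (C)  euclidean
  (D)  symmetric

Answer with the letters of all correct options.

none

(A) not reflexive: not c R c.
(B) not transitive: a R e and e R b but not a R b.
(C) not euclidean: a R d and a R a but not d R a.
(D) not symmetric: a R d but not d R a.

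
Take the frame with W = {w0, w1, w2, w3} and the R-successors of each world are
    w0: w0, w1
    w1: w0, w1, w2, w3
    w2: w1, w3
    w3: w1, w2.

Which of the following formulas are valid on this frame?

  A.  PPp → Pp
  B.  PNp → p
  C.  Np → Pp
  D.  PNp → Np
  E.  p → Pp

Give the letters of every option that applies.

R is not reflexive: not w2 R w2.
R is symmetric: every R-edge is matched by its reverse.
R is not transitive: w0 R w1 and w1 R w2 but not w0 R w2.
R is not euclidean: w1 R w0 and w1 R w2 but not w0 R w2.
R is serial: every world has an R-successor.
(A) PPp → Pp (the dual of axiom 4) characterises the transitive frames. R is not transitive — not valid.
(B) PNp → p (the dual of axiom B) characterises the symmetric frames. R is symmetric — valid.
(C) Np → Pp is axiom D, which corresponds to seriality. R is serial — valid.
(D) PNp → Np is the dual of axiom 5, which corresponds to the euclidean property. R is not euclidean — not valid.
(E) p → Pp is the dual of axiom T; it is valid on a frame exactly when R is reflexive. R is not reflexive, so not valid.

B, C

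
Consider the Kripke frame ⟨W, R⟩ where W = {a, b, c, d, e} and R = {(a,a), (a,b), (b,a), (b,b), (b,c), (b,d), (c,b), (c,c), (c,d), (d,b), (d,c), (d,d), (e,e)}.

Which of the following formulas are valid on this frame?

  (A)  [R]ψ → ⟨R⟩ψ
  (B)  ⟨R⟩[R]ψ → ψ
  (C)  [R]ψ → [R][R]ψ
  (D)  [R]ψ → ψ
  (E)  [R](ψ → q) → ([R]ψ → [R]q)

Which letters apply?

R is reflexive: each world relates to itself.
R is symmetric: every R-edge is matched by its reverse.
R is not transitive: a R b and b R c but not a R c.
R is serial: every world has an R-successor.
(A) [R]ψ → ⟨R⟩ψ is axiom D, which corresponds to seriality. R is serial — valid.
(B) ⟨R⟩[R]ψ → ψ is the dual of axiom B, which corresponds to symmetry. R is symmetric — valid.
(C) [R]ψ → [R][R]ψ is axiom 4; it is valid on a frame exactly when R is transitive. R is not transitive, so not valid.
(D) [R]ψ → ψ is axiom T, which corresponds to reflexivity. R is reflexive — valid.
(E) this is just K, valid on every normal frame.

A, B, D, E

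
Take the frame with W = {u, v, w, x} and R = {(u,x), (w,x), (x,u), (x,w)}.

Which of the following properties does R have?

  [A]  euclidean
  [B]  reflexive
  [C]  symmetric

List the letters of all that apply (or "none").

C

(A) not euclidean: x R u and x R w but not u R w.
(B) not reflexive: not u R u.
(C) symmetric: every R-edge is matched by its reverse.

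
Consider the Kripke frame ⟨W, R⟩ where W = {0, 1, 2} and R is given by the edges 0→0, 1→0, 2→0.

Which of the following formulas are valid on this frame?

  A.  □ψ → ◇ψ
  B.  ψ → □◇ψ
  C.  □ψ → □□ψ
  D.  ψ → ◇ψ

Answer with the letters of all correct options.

A, C

R is not reflexive: not 1 R 1.
R is not symmetric: 1 R 0 but not 0 R 1.
R is transitive: R is closed under composition.
R is serial: every world has an R-successor.
(A) □ψ → ◇ψ is axiom D, which corresponds to seriality. R is serial — valid.
(B) axiom B: valid iff R is symmetric. R is not symmetric — not valid.
(C) □ψ → □□ψ is axiom 4, which corresponds to transitivity. R is transitive — valid.
(D) the dual of axiom T: valid iff R is reflexive. R is not reflexive — not valid.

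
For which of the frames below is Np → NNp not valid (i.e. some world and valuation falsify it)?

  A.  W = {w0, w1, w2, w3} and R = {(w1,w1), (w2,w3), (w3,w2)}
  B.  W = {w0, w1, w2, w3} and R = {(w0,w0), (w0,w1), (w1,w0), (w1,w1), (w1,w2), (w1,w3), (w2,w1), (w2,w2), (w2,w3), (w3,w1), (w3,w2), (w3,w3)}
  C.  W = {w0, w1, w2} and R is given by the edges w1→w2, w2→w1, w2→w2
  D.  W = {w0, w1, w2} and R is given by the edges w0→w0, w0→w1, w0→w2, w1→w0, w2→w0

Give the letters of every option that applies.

A, B, C, D

The schema Np → NNp is axiom 4; it is valid on a frame iff R is transitive.
(A) R is not transitive (w2 R w3 and w3 R w2 but not w2 R w2), so the schema fails here.
(B) R is not transitive (w0 R w1 and w1 R w2 but not w0 R w2), so the schema fails here.
(C) R is not transitive (w1 R w2 and w2 R w1 but not w1 R w1), so the schema fails here.
(D) R is not transitive (w1 R w0 and w0 R w1 but not w1 R w1), so the schema fails here.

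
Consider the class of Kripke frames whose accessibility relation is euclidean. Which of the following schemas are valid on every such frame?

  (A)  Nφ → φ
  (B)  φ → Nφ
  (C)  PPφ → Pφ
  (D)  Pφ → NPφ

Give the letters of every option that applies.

(A) Nφ → φ is axiom T; it is valid on a frame exactly when R is reflexive. Such an R need not be reflexive, so not valid.
(B) φ → Nφ is equivalent to ◇p→p; it holds exactly when R ⊆ identity. Such an R need not be a subset of the identity — not valid.
(C) the dual of axiom 4: valid iff R is transitive. Such an R need not be transitive — not valid.
(D) Pφ → NPφ is axiom 5; it is valid on a frame exactly when R is euclidean. Every such R is euclidean, so valid.

D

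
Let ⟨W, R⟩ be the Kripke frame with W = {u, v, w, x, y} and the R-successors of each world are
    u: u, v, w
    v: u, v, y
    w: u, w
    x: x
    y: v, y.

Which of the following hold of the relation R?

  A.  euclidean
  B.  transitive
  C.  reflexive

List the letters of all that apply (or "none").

C

(A) not euclidean: u R v and u R w but not v R w.
(B) not transitive: u R v and v R y but not u R y.
(C) reflexive: each world relates to itself.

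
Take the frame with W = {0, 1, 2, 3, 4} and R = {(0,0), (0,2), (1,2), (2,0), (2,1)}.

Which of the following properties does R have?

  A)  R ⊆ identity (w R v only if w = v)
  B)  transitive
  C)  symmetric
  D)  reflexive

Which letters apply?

(A) not ⊆ identity: 0 R 2 with 0 ≠ 2.
(B) not transitive: 0 R 2 and 2 R 1 but not 0 R 1.
(C) symmetric: every R-edge is matched by its reverse.
(D) not reflexive: not 1 R 1.

C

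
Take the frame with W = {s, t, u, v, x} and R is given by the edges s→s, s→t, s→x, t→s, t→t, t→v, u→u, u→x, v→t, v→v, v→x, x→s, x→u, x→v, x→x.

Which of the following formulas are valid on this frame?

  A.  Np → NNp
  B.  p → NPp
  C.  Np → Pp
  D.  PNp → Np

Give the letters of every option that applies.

R is symmetric: every R-edge is matched by its reverse.
R is not transitive: s R t and t R v but not s R v.
R is not euclidean: s R t and s R x but not t R x.
R is serial: every world has an R-successor.
(A) axiom 4: valid iff R is transitive. R is not transitive — not valid.
(B) axiom B: valid iff R is symmetric. R is symmetric — valid.
(C) Np → Pp (axiom D) characterises the serial frames. R is serial — valid.
(D) PNp → Np (the dual of axiom 5) characterises the euclidean frames. R is not euclidean — not valid.

B, C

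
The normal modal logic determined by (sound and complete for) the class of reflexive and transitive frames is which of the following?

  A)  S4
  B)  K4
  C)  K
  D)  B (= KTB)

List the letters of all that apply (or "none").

(A) S4 is determined by exactly this class.
(B) K4 is determined by the class of transitive frames.
(C) K is determined by the class of arbitrary frames.
(D) B (= KTB) is determined by the class of reflexive and symmetric frames.

A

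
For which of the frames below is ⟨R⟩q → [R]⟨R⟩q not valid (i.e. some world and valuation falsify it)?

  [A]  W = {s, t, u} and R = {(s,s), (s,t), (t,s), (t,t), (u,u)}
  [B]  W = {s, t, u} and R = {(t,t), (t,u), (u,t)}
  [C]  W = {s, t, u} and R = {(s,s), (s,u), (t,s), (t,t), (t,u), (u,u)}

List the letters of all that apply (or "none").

The schema ⟨R⟩q → [R]⟨R⟩q is axiom 5; it is valid on a frame iff R is euclidean.
(A) R is euclidean (any two R-successors of the same world are R-related), so the schema is valid here.
(B) R is not euclidean (t R u and t R u but not u R u), so the schema fails here.
(C) R is not euclidean (s R u and s R s but not u R s), so the schema fails here.

B, C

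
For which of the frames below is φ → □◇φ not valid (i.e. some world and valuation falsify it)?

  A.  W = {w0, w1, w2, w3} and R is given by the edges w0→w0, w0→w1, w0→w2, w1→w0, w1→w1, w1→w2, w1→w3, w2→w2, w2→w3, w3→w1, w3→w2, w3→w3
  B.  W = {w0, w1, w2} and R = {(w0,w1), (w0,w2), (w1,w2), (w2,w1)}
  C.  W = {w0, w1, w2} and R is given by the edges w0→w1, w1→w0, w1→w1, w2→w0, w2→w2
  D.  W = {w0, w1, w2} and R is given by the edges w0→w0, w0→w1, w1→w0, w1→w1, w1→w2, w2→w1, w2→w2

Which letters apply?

A, B, C

The schema φ → □◇φ is axiom B; it is valid on a frame iff R is symmetric.
(A) R is not symmetric (w0 R w2 but not w2 R w0), so the schema fails here.
(B) R is not symmetric (w0 R w1 but not w1 R w0), so the schema fails here.
(C) R is not symmetric (w2 R w0 but not w0 R w2), so the schema fails here.
(D) R is symmetric (every R-edge is matched by its reverse), so the schema is valid here.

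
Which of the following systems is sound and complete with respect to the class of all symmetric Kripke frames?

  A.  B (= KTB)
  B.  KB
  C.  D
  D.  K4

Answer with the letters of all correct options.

(A) B (= KTB) is determined by the class of reflexive and symmetric frames.
(B) KB is determined by exactly this class.
(C) D is determined by the class of serial frames.
(D) K4 is determined by the class of transitive frames.

B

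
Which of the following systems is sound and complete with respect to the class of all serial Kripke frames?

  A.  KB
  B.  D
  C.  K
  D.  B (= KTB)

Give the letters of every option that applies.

(A) KB is determined by the class of symmetric frames.
(B) D is determined by exactly this class.
(C) K is determined by the class of arbitrary frames.
(D) B (= KTB) is determined by the class of reflexive and symmetric frames.

B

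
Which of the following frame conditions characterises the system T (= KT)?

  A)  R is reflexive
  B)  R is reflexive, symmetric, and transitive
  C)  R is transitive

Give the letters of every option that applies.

A

(A) T (= KT) is sound and complete for exactly this class.
(B) this class determines S5, not T (= KT).
(C) this class determines K4, not T (= KT).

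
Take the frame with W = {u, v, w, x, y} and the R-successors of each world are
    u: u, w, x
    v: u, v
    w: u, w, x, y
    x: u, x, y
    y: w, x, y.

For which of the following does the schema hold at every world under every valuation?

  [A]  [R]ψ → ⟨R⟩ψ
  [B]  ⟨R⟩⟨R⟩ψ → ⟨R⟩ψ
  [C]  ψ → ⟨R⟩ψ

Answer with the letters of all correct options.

A, C

R is reflexive: each world relates to itself.
R is not transitive: u R w and w R y but not u R y.
R is serial: every world has an R-successor.
(A) axiom D: valid iff R is serial. R is serial — valid.
(B) ⟨R⟩⟨R⟩ψ → ⟨R⟩ψ is the dual of axiom 4, which corresponds to transitivity. R is not transitive — not valid.
(C) ψ → ⟨R⟩ψ is the dual of axiom T, which corresponds to reflexivity. R is reflexive — valid.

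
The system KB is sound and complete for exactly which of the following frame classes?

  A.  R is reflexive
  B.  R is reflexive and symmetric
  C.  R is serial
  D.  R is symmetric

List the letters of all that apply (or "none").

(A) this class determines T (= KT), not KB.
(B) this class determines B (= KTB), not KB.
(C) this class determines D, not KB.
(D) KB is sound and complete for exactly this class.

D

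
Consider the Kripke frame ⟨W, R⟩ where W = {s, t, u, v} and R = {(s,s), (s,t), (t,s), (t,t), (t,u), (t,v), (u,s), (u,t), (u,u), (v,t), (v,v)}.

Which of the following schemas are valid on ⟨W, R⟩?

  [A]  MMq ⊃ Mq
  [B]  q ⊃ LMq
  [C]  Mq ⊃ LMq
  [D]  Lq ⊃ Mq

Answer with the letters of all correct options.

R is not symmetric: u R s but not s R u.
R is not transitive: s R t and t R u but not s R u.
R is not euclidean: t R s and t R u but not s R u.
R is serial: every world has an R-successor.
(A) MMq ⊃ Mq (the dual of axiom 4) characterises the transitive frames. R is not transitive — not valid.
(B) axiom B: valid iff R is symmetric. R is not symmetric — not valid.
(C) axiom 5: valid iff R is euclidean. R is not euclidean — not valid.
(D) Lq ⊃ Mq is axiom D; it is valid on a frame exactly when R is serial. R is serial, so valid.

D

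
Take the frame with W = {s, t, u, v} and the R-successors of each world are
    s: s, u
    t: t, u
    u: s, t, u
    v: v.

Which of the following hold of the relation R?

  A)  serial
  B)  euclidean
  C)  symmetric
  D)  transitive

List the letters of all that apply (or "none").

A, C

(A) serial: every world has an R-successor.
(B) not euclidean: u R s and u R t but not s R t.
(C) symmetric: every R-edge is matched by its reverse.
(D) not transitive: s R u and u R t but not s R t.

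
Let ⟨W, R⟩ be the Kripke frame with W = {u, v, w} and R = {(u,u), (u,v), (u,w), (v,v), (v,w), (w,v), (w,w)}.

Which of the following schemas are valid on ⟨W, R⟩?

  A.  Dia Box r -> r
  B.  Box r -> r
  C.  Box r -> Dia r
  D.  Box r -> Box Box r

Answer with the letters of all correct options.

B, C, D

R is reflexive: each world relates to itself.
R is not symmetric: u R v but not v R u.
R is transitive: R is closed under composition.
R is serial: every world has an R-successor.
(A) Dia Box r -> r is the dual of axiom B, which corresponds to symmetry. R is not symmetric — not valid.
(B) Box r -> r (axiom T) characterises the reflexive frames. R is reflexive — valid.
(C) Box r -> Dia r is axiom D; it is valid on a frame exactly when R is serial. R is serial, so valid.
(D) Box r -> Box Box r is axiom 4; it is valid on a frame exactly when R is transitive. R is transitive, so valid.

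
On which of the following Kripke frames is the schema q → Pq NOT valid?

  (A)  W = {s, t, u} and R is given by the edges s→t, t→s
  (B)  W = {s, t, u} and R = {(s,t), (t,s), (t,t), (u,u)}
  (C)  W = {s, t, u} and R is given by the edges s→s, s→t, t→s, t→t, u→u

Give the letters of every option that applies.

The schema q → Pq is the dual of axiom T; it is valid on a frame iff R is reflexive.
(A) R is not reflexive (not s R s), so the schema fails here.
(B) R is not reflexive (not s R s), so the schema fails here.
(C) R is reflexive (each world relates to itself), so the schema is valid here.

A, B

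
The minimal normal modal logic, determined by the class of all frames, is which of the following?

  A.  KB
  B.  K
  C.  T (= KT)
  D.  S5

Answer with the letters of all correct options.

B

(A) KB is determined by the class of symmetric frames.
(B) K is determined by exactly this class.
(C) T (= KT) is determined by the class of reflexive frames.
(D) S5 is determined by the class of reflexive, symmetric, and transitive frames.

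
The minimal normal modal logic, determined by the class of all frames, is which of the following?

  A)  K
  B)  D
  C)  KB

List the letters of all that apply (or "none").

(A) K is determined by exactly this class.
(B) D is determined by the class of serial frames.
(C) KB is determined by the class of symmetric frames.

A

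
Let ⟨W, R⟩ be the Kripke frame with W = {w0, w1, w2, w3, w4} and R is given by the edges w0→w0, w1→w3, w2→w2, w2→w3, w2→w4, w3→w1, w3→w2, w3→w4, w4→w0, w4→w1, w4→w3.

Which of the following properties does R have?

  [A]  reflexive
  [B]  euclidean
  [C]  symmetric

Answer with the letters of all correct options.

(A) not reflexive: not w1 R w1.
(B) not euclidean: w2 R w4 and w2 R w2 but not w4 R w2.
(C) not symmetric: w2 R w4 but not w4 R w2.

none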